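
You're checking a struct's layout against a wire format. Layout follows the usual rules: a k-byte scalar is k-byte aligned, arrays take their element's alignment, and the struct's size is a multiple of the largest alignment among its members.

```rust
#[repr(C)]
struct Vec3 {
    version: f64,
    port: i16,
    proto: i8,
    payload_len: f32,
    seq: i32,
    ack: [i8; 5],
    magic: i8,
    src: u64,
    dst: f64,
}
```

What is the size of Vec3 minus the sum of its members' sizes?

7

@0: version [8B, align 8] → 8
@8: port [2B, align 2] → 10
@10: proto [1B, align 1] → 11
+1 pad (align 4)
@12: payload_len [4B, align 4] → 16
@16: seq [4B, align 4] → 20
@20: ack [5B, align 1] → 25
@25: magic [1B, align 1] → 26
+6 pad (align 8)
@32: src [8B, align 8] → 40
@40: dst [8B, align 8] → 48
size 48, align 8
data bytes 41, size 48 → padding 7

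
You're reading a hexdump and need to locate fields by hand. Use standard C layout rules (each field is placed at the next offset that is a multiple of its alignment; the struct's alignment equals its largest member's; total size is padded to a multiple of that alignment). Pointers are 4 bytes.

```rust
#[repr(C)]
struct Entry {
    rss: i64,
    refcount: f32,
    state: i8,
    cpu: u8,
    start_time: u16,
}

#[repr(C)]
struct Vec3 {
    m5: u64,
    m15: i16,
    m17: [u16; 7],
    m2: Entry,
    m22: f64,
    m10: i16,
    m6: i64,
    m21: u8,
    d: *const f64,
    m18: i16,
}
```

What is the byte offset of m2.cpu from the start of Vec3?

37

Entry: 0..8  rss  (8B, 8-aligned); 8..12  refcount  (4B, 4-aligned); 12..13  state  (1B, 1-aligned); 13..14  cpu  (1B, 1-aligned); 14..16  start_time  (2B, 2-aligned); sizeof = 16, alignof = 8
0..8  m5  (8B, 8-aligned)
8..10  m15  (2B, 2-aligned)
10..24  m17  (14B, 2-aligned)
24..40  m2  (16B, 8-aligned)
within Entry: cpu at 13
24 + 13 = 37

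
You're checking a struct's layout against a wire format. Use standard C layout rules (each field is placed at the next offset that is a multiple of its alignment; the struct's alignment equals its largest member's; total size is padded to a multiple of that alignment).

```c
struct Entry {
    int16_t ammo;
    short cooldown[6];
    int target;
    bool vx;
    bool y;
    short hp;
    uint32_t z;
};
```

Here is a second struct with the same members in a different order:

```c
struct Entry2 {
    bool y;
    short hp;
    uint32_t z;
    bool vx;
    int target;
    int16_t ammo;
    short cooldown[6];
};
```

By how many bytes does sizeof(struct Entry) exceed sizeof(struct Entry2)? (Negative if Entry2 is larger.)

0..2  ammo  (2B, 2-aligned)
2..14  cooldown  (12B, 2-aligned)
14..16  -- padding (2B)
16..20  target  (4B, 4-aligned)
20..21  vx  (1B, 1-aligned)
21..22  y  (1B, 1-aligned)
22..24  hp  (2B, 2-aligned)
24..28  z  (4B, 4-aligned)
sizeof = 28, alignof = 4
— Entry2 —
0..1  y  (1B, 1-aligned)
1..2  -- padding (1B)
2..4  hp  (2B, 2-aligned)
4..8  z  (4B, 4-aligned)
8..9  vx  (1B, 1-aligned)
9..12  -- padding (3B)
12..16  target  (4B, 4-aligned)
16..18  ammo  (2B, 2-aligned)
18..30  cooldown  (12B, 2-aligned)
30..32  -- tail padding (2B)
sizeof = 32, alignof = 4
28 − 32 = -4

-4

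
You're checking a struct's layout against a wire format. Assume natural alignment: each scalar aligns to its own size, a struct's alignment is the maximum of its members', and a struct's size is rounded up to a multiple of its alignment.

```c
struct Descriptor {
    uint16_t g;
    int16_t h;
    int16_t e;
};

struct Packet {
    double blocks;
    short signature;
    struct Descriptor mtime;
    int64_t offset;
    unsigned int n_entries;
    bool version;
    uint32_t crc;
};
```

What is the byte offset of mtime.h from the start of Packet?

12

Descriptor: @0: g [2B, align 2] → 2; @2: h [2B, align 2] → 4; @4: e [2B, align 2] → 6; size 6, align 2
@0: blocks [8B, align 8] → 8
@8: signature [2B, align 2] → 10
@10: mtime [6B, align 2] → 16
within Descriptor: h at 2
10 + 2 = 12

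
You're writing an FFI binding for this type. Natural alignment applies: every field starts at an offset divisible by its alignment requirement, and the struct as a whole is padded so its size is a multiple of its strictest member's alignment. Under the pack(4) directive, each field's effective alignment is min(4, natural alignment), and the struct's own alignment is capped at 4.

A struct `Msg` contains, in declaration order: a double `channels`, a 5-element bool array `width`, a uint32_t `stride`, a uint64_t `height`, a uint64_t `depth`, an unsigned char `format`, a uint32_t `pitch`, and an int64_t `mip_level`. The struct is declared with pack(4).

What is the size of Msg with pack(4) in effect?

52

channels at 0 (size 8, align 4) → ends 8
width at 8 (size 5, align 1) → ends 13
pad 3 to align 4 for stride
stride at 16 (size 4, align 4) → ends 20
height at 20 (size 8, align 4) → ends 28
depth at 28 (size 8, align 4) → ends 36
format at 36 (size 1, align 1) → ends 37
pad 3 to align 4 for pitch
pitch at 40 (size 4, align 4) → ends 44
mip_level at 44 (size 8, align 4) → ends 52
total 52 bytes, alignment 4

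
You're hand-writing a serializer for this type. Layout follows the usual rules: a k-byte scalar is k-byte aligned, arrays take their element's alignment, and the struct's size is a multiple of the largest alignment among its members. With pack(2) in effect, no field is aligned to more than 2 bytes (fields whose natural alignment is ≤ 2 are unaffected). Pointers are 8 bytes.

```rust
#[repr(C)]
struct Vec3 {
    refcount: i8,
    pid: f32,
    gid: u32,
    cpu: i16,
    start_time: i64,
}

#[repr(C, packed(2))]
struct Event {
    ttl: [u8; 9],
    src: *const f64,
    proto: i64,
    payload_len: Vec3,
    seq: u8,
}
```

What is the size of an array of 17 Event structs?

884

Vec3: @0: refcount [1B, align 1] → 1; +3 pad (align 4); @4: pid [4B, align 4] → 8; @8: gid [4B, align 4] → 12; @12: cpu [2B, align 2] → 14; +2 pad (align 8); @16: start_time [8B, align 8] → 24; size 24, align 8
@0: ttl [9B, align 1] → 9
+1 pad (align 2)
@10: src [8B, align 2] → 18
@18: proto [8B, align 2] → 26
@26: payload_len [24B, align 2] → 50
@50: seq [1B, align 1] → 51
+1 tail pad (align 2)
size 52, align 2
array of 17: 17 × 52 = 884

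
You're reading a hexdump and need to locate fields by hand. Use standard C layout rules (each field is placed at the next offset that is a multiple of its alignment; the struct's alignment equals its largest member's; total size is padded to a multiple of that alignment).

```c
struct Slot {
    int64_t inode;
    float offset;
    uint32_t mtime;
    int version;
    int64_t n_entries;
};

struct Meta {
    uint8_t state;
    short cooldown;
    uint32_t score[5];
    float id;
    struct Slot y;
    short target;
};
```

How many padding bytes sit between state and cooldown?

Slot: @0: inode [8B, align 8] → 8; @8: offset [4B, align 4] → 12; @12: mtime [4B, align 4] → 16; @16: version [4B, align 4] → 20; +4 pad (align 8); @24: n_entries [8B, align 8] → 32; size 32, align 8
@0: state [1B, align 1] → 1
+1 pad (align 2)
@2: cooldown [2B, align 2] → 4

1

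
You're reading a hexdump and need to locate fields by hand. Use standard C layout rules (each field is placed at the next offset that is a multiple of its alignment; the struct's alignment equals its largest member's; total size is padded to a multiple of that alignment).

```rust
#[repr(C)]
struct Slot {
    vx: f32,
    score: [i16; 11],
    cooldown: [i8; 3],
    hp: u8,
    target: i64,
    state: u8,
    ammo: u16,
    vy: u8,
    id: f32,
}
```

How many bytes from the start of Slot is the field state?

40

@0: vx [4B, align 4] → 4
@4: score [22B, align 2] → 26
@26: cooldown [3B, align 1] → 29
@29: hp [1B, align 1] → 30
+2 pad (align 8)
@32: target [8B, align 8] → 40
@40: state [1B, align 1] → 41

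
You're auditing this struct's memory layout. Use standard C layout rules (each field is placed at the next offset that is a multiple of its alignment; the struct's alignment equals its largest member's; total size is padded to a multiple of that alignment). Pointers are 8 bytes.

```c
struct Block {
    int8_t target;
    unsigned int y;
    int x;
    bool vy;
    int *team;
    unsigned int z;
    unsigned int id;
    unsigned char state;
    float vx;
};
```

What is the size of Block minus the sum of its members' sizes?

target at 0 (size 1, align 1) → ends 1
pad 3 to align 4 for y
y at 4 (size 4, align 4) → ends 8
x at 8 (size 4, align 4) → ends 12
vy at 12 (size 1, align 1) → ends 13
pad 3 to align 8 for team
team at 16 (size 8, align 8) → ends 24
z at 24 (size 4, align 4) → ends 28
id at 28 (size 4, align 4) → ends 32
state at 32 (size 1, align 1) → ends 33
pad 3 to align 4 for vx
vx at 36 (size 4, align 4) → ends 40
total 40 bytes, alignment 8
data bytes 31, size 40 → padding 9

9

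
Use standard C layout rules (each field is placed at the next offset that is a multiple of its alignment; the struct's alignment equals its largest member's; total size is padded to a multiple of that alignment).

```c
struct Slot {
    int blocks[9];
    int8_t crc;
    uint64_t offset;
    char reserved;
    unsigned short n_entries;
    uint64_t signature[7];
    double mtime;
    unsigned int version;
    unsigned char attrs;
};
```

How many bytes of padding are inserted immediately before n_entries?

0..36  blocks  (36B, 4-aligned)
36..37  crc  (1B, 1-aligned)
37..40  -- padding (3B)
40..48  offset  (8B, 8-aligned)
48..49  reserved  (1B, 1-aligned)
49..50  -- padding (1B)
50..52  n_entries  (2B, 2-aligned)

1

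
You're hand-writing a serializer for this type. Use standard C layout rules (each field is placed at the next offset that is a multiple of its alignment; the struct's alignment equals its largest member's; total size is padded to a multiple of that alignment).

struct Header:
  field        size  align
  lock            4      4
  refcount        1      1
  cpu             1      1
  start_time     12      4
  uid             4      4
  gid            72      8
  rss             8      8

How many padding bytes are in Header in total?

@0: lock [4B, align 4] → 4
@4: refcount [1B, align 1] → 5
@5: cpu [1B, align 1] → 6
+2 pad (align 4)
@8: start_time [12B, align 4] → 20
@20: uid [4B, align 4] → 24
@24: gid [72B, align 8] → 96
@96: rss [8B, align 8] → 104
size 104, align 8
data bytes 102, size 104 → padding 2

2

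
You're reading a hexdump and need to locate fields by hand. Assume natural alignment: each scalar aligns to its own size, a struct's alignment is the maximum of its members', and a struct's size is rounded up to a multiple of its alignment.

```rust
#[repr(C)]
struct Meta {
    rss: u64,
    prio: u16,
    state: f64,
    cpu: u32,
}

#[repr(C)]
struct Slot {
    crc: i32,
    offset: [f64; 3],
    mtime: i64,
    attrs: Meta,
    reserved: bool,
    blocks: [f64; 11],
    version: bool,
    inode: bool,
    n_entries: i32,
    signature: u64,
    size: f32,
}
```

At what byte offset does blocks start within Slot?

Meta: rss at 0 (size 8, align 8) → ends 8; prio at 8 (size 2, align 2) → ends 10; pad 6 to align 8 for state; state at 16 (size 8, align 8) → ends 24; cpu at 24 (size 4, align 4) → ends 28; tail pad 4 to reach multiple of 8; total 32 bytes, alignment 8
crc at 0 (size 4, align 4) → ends 4
pad 4 to align 8 for offset
offset at 8 (size 24, align 8) → ends 32
mtime at 32 (size 8, align 8) → ends 40
attrs at 40 (size 32, align 8) → ends 72
reserved at 72 (size 1, align 1) → ends 73
pad 7 to align 8 for blocks
blocks at 80 (size 88, align 8) → ends 168

80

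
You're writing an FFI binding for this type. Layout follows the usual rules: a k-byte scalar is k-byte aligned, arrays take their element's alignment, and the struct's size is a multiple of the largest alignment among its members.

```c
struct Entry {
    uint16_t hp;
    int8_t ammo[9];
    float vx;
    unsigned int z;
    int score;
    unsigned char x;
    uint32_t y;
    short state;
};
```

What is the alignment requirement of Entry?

4

member alignments: hp=2, ammo=1, vx=4, z=4, score=4, x=1, y=4, state=2
max = 4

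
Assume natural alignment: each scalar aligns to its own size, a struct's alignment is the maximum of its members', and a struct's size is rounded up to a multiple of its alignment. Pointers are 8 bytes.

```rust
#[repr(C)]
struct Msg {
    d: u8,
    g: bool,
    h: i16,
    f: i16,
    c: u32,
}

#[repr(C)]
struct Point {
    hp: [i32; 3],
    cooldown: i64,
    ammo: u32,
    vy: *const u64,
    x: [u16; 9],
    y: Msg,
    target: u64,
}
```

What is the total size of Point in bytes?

80 bytes

Msg: d at 0 (size 1, align 1) → ends 1; g at 1 (size 1, align 1) → ends 2; h at 2 (size 2, align 2) → ends 4; f at 4 (size 2, align 2) → ends 6; pad 2 to align 4 for c; c at 8 (size 4, align 4) → ends 12; total 12 bytes, alignment 4
hp at 0 (size 12, align 4) → ends 12
pad 4 to align 8 for cooldown
cooldown at 16 (size 8, align 8) → ends 24
ammo at 24 (size 4, align 4) → ends 28
pad 4 to align 8 for vy
vy at 32 (size 8, align 8) → ends 40
x at 40 (size 18, align 2) → ends 58
pad 2 to align 4 for y
y at 60 (size 12, align 4) → ends 72
target at 72 (size 8, align 8) → ends 80
total 80 bytes, alignment 8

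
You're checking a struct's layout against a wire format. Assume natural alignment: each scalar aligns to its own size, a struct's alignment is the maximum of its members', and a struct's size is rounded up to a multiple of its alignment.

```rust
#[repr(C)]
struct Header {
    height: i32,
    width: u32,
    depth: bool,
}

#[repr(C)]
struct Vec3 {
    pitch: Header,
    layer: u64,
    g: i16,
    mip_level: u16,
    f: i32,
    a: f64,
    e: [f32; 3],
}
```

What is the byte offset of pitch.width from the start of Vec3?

Header: height at 0 (size 4, align 4) → ends 4; width at 4 (size 4, align 4) → ends 8; depth at 8 (size 1, align 1) → ends 9; tail pad 3 to reach multiple of 4; total 12 bytes, alignment 4
pitch at 0 (size 12, align 4) → ends 12
within Header: width at 4
0 + 4 = 4

4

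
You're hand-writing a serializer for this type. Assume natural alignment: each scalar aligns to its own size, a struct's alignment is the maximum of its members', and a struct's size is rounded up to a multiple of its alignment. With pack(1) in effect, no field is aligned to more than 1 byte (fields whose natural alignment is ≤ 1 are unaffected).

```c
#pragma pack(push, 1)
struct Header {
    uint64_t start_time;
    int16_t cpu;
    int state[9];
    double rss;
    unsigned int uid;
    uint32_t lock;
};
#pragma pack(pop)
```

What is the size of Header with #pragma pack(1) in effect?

0..8  start_time  (8B, 1-aligned)
8..10  cpu  (2B, 1-aligned)
10..46  state  (36B, 1-aligned)
46..54  rss  (8B, 1-aligned)
54..58  uid  (4B, 1-aligned)
58..62  lock  (4B, 1-aligned)
sizeof = 62, alignof = 1

62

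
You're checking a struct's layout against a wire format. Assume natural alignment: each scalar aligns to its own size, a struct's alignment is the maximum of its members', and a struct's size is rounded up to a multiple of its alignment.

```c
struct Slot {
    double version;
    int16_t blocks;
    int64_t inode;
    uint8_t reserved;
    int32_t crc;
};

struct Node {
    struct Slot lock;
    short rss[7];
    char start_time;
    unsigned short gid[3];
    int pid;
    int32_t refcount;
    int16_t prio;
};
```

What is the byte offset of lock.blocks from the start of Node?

Slot: 0..8  version  (8B, 8-aligned); 8..10  blocks  (2B, 2-aligned); 10..16  -- padding (6B); 16..24  inode  (8B, 8-aligned); 24..25  reserved  (1B, 1-aligned); 25..28  -- padding (3B); 28..32  crc  (4B, 4-aligned); sizeof = 32, alignof = 8
0..32  lock  (32B, 8-aligned)
within Slot: blocks at 8
0 + 8 = 8

8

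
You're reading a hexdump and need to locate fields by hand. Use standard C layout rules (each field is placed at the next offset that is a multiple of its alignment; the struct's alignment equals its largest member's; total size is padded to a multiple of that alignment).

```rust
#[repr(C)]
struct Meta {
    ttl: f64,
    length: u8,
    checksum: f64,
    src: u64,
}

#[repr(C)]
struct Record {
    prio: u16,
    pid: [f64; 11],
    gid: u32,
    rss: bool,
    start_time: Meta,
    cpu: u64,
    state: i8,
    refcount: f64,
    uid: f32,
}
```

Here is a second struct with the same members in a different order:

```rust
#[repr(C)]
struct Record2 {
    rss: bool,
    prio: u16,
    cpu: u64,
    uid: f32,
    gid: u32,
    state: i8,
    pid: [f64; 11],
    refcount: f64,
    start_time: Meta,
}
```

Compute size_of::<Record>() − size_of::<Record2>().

8

Meta: @0: ttl [8B, align 8] → 8; @8: length [1B, align 1] → 9; +7 pad (align 8); @16: checksum [8B, align 8] → 24; @24: src [8B, align 8] → 32; size 32, align 8
@0: prio [2B, align 2] → 2
+6 pad (align 8)
@8: pid [88B, align 8] → 96
@96: gid [4B, align 4] → 100
@100: rss [1B, align 1] → 101
+3 pad (align 8)
@104: start_time [32B, align 8] → 136
@136: cpu [8B, align 8] → 144
@144: state [1B, align 1] → 145
+7 pad (align 8)
@152: refcount [8B, align 8] → 160
@160: uid [4B, align 4] → 164
+4 tail pad (align 8)
size 168, align 8
— Record2 —
@0: rss [1B, align 1] → 1
+1 pad (align 2)
@2: prio [2B, align 2] → 4
+4 pad (align 8)
@8: cpu [8B, align 8] → 16
@16: uid [4B, align 4] → 20
@20: gid [4B, align 4] → 24
@24: state [1B, align 1] → 25
+7 pad (align 8)
@32: pid [88B, align 8] → 120
@120: refcount [8B, align 8] → 128
@128: start_time [32B, align 8] → 160
size 160, align 8
168 − 160 = 8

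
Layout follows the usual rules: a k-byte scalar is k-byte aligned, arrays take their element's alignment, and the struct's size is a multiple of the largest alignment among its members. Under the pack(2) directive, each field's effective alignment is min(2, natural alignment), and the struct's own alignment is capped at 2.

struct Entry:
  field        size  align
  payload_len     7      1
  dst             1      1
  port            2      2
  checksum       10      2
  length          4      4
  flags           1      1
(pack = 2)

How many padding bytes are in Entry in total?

1

payload_len at 0 (size 7, align 1) → ends 7
dst at 7 (size 1, align 1) → ends 8
port at 8 (size 2, align 2) → ends 10
checksum at 10 (size 10, align 2) → ends 20
length at 20 (size 4, align 2) → ends 24
flags at 24 (size 1, align 1) → ends 25
tail pad 1 to reach multiple of 2
total 26 bytes, alignment 2
data bytes 25, size 26 → padding 1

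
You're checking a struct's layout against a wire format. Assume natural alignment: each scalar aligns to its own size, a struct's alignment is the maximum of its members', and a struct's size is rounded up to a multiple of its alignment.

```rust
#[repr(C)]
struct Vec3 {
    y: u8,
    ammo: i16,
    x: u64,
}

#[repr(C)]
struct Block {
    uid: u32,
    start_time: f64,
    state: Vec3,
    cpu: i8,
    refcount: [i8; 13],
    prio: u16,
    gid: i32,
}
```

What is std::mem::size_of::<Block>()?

Vec3: y at 0 (size 1, align 1) → ends 1; pad 1 to align 2 for ammo; ammo at 2 (size 2, align 2) → ends 4; pad 4 to align 8 for x; x at 8 (size 8, align 8) → ends 16; total 16 bytes, alignment 8
uid at 0 (size 4, align 4) → ends 4
pad 4 to align 8 for start_time
start_time at 8 (size 8, align 8) → ends 16
state at 16 (size 16, align 8) → ends 32
cpu at 32 (size 1, align 1) → ends 33
refcount at 33 (size 13, align 1) → ends 46
prio at 46 (size 2, align 2) → ends 48
gid at 48 (size 4, align 4) → ends 52
tail pad 4 to reach multiple of 8
total 56 bytes, alignment 8

56 bytes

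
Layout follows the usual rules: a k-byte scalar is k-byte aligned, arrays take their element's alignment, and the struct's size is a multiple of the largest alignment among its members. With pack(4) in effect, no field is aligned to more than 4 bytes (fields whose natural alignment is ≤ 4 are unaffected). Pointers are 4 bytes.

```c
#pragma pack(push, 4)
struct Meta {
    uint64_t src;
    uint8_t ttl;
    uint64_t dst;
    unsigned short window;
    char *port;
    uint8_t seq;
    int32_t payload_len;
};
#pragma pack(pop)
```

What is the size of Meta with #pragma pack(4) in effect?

src at 0 (size 8, align 4) → ends 8
ttl at 8 (size 1, align 1) → ends 9
pad 3 to align 4 for dst
dst at 12 (size 8, align 4) → ends 20
window at 20 (size 2, align 2) → ends 22
pad 2 to align 4 for port
port at 24 (size 4, align 4) → ends 28
seq at 28 (size 1, align 1) → ends 29
pad 3 to align 4 for payload_len
payload_len at 32 (size 4, align 4) → ends 36
total 36 bytes, alignment 4

36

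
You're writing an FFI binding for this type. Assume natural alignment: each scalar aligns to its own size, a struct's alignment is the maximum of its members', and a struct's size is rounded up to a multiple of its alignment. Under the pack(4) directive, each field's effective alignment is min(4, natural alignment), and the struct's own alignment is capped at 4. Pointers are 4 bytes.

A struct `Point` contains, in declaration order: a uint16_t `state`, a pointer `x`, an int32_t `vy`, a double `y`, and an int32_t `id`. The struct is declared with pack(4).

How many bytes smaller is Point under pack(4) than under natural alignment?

natural layout:
  state at 0 (size 2, align 2) → ends 2
  pad 2 to align 4 for x
  x at 4 (size 4, align 4) → ends 8
  vy at 8 (size 4, align 4) → ends 12
  pad 4 to align 8 for y
  y at 16 (size 8, align 8) → ends 24
  id at 24 (size 4, align 4) → ends 28
  tail pad 4 to reach multiple of 8
  total 32 bytes, alignment 8
packed(4) layout:
  state at 0 (size 2, align 2) → ends 2
  pad 2 to align 4 for x
  x at 4 (size 4, align 4) → ends 8
  vy at 8 (size 4, align 4) → ends 12
  y at 12 (size 8, align 4) → ends 20
  id at 20 (size 4, align 4) → ends 24
  total 24 bytes, alignment 4
32 − 24 = 8

8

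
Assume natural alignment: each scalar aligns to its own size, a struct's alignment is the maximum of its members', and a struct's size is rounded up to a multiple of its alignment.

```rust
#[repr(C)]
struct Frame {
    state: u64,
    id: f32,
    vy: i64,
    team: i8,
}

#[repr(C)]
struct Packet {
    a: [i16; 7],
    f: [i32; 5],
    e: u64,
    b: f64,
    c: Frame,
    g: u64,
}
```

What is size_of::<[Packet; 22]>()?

Frame: 0..8  state  (8B, 8-aligned); 8..12  id  (4B, 4-aligned); 12..16  -- padding (4B); 16..24  vy  (8B, 8-aligned); 24..25  team  (1B, 1-aligned); 25..32  -- tail padding (7B); sizeof = 32, alignof = 8
0..14  a  (14B, 2-aligned)
14..16  -- padding (2B)
16..36  f  (20B, 4-aligned)
36..40  -- padding (4B)
40..48  e  (8B, 8-aligned)
48..56  b  (8B, 8-aligned)
56..88  c  (32B, 8-aligned)
88..96  g  (8B, 8-aligned)
sizeof = 96, alignof = 8
array of 22: 22 × 96 = 2112

2112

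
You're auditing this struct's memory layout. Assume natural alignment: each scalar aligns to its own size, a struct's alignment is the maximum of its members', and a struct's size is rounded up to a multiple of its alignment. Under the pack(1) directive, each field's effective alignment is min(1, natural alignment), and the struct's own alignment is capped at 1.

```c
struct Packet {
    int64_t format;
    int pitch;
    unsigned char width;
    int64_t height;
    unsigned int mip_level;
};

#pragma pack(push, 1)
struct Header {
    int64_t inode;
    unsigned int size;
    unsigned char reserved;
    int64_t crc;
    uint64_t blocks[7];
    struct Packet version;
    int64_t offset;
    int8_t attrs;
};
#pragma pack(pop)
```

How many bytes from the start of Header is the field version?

Packet: 0..8  format  (8B, 8-aligned); 8..12  pitch  (4B, 4-aligned); 12..13  width  (1B, 1-aligned); 13..16  -- padding (3B); 16..24  height  (8B, 8-aligned); 24..28  mip_level  (4B, 4-aligned); 28..32  -- tail padding (4B); sizeof = 32, alignof = 8
0..8  inode  (8B, 1-aligned)
8..12  size  (4B, 1-aligned)
12..13  reserved  (1B, 1-aligned)
13..21  crc  (8B, 1-aligned)
21..77  blocks  (56B, 1-aligned)
77..109  version  (32B, 1-aligned)

77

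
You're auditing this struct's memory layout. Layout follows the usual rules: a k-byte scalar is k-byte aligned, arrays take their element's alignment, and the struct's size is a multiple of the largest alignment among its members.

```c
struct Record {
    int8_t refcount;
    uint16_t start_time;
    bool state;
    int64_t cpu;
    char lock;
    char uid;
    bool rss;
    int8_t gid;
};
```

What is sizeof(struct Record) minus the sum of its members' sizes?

8

0..1  refcount  (1B, 1-aligned)
1..2  -- padding (1B)
2..4  start_time  (2B, 2-aligned)
4..5  state  (1B, 1-aligned)
5..8  -- padding (3B)
8..16  cpu  (8B, 8-aligned)
16..17  lock  (1B, 1-aligned)
17..18  uid  (1B, 1-aligned)
18..19  rss  (1B, 1-aligned)
19..20  gid  (1B, 1-aligned)
20..24  -- tail padding (4B)
sizeof = 24, alignof = 8
data bytes 16, size 24 → padding 8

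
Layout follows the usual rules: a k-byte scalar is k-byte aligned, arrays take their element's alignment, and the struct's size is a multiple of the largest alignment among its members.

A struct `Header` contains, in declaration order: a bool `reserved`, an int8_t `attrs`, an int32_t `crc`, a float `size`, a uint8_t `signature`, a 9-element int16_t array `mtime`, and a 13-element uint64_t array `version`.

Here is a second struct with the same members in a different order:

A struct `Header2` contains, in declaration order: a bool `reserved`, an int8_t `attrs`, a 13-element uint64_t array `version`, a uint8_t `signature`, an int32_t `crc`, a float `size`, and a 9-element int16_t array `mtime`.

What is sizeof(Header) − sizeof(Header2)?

@0: reserved [1B, align 1] → 1
@1: attrs [1B, align 1] → 2
+2 pad (align 4)
@4: crc [4B, align 4] → 8
@8: size [4B, align 4] → 12
@12: signature [1B, align 1] → 13
+1 pad (align 2)
@14: mtime [18B, align 2] → 32
@32: version [104B, align 8] → 136
size 136, align 8
— Header2 —
@0: reserved [1B, align 1] → 1
@1: attrs [1B, align 1] → 2
+6 pad (align 8)
@8: version [104B, align 8] → 112
@112: signature [1B, align 1] → 113
+3 pad (align 4)
@116: crc [4B, align 4] → 120
@120: size [4B, align 4] → 124
@124: mtime [18B, align 2] → 142
+2 tail pad (align 8)
size 144, align 8
136 − 144 = -8

-8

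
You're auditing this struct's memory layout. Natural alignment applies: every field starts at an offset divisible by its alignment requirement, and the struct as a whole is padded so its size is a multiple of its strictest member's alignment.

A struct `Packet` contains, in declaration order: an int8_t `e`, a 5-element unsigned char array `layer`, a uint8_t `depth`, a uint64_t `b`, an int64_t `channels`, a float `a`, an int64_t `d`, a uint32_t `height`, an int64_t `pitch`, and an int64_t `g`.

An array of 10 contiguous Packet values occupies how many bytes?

640

0..1  e  (1B, 1-aligned)
1..6  layer  (5B, 1-aligned)
6..7  depth  (1B, 1-aligned)
7..8  -- padding (1B)
8..16  b  (8B, 8-aligned)
16..24  channels  (8B, 8-aligned)
24..28  a  (4B, 4-aligned)
28..32  -- padding (4B)
32..40  d  (8B, 8-aligned)
40..44  height  (4B, 4-aligned)
44..48  -- padding (4B)
48..56  pitch  (8B, 8-aligned)
56..64  g  (8B, 8-aligned)
sizeof = 64, alignof = 8
array of 10: 10 × 64 = 640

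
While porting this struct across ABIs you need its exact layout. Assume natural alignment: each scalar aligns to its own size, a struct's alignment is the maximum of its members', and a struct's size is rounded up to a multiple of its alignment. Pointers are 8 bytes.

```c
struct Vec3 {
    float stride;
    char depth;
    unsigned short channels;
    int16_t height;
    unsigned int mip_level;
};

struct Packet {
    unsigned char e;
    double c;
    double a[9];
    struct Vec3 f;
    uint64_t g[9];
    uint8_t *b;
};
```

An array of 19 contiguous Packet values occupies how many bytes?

3496

Vec3: 0..4  stride  (4B, 4-aligned); 4..5  depth  (1B, 1-aligned); 5..6  -- padding (1B); 6..8  channels  (2B, 2-aligned); 8..10  height  (2B, 2-aligned); 10..12  -- padding (2B); 12..16  mip_level  (4B, 4-aligned); sizeof = 16, alignof = 4
0..1  e  (1B, 1-aligned)
1..8  -- padding (7B)
8..16  c  (8B, 8-aligned)
16..88  a  (72B, 8-aligned)
88..104  f  (16B, 4-aligned)
104..176  g  (72B, 8-aligned)
176..184  b  (8B, 8-aligned)
sizeof = 184, alignof = 8
array of 19: 19 × 184 = 3496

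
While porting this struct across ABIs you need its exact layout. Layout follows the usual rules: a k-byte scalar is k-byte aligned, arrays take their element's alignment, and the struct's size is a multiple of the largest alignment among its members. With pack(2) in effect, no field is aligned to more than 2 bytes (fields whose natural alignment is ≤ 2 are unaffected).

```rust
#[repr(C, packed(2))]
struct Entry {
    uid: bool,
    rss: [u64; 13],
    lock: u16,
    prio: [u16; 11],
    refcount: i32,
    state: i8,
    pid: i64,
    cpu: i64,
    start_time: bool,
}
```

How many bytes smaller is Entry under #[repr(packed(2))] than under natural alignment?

14

natural layout:
  0..1  uid  (1B, 1-aligned)
  1..8  -- padding (7B)
  8..112  rss  (104B, 8-aligned)
  112..114  lock  (2B, 2-aligned)
  114..136  prio  (22B, 2-aligned)
  136..140  refcount  (4B, 4-aligned)
  140..141  state  (1B, 1-aligned)
  141..144  -- padding (3B)
  144..152  pid  (8B, 8-aligned)
  152..160  cpu  (8B, 8-aligned)
  160..161  start_time  (1B, 1-aligned)
  161..168  -- tail padding (7B)
  sizeof = 168, alignof = 8
packed(2) layout:
  0..1  uid  (1B, 1-aligned)
  1..2  -- padding (1B)
  2..106  rss  (104B, 2-aligned)
  106..108  lock  (2B, 2-aligned)
  108..130  prio  (22B, 2-aligned)
  130..134  refcount  (4B, 2-aligned)
  134..135  state  (1B, 1-aligned)
  135..136  -- padding (1B)
  136..144  pid  (8B, 2-aligned)
  144..152  cpu  (8B, 2-aligned)
  152..153  start_time  (1B, 1-aligned)
  153..154  -- tail padding (1B)
  sizeof = 154, alignof = 2
168 − 154 = 14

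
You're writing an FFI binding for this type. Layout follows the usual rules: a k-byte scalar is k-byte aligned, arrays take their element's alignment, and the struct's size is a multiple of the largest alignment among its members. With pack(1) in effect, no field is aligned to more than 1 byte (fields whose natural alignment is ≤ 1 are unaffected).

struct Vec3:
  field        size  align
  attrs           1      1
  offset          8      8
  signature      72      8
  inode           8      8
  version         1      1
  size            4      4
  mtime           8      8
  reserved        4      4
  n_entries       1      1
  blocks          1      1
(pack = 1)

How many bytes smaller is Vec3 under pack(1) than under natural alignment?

natural layout:
  0..1  attrs  (1B, 1-aligned)
  1..8  -- padding (7B)
  8..16  offset  (8B, 8-aligned)
  16..88  signature  (72B, 8-aligned)
  88..96  inode  (8B, 8-aligned)
  96..97  version  (1B, 1-aligned)
  97..100  -- padding (3B)
  100..104  size  (4B, 4-aligned)
  104..112  mtime  (8B, 8-aligned)
  112..116  reserved  (4B, 4-aligned)
  116..117  n_entries  (1B, 1-aligned)
  117..118  blocks  (1B, 1-aligned)
  118..120  -- tail padding (2B)
  sizeof = 120, alignof = 8
packed(1) layout:
  0..1  attrs  (1B, 1-aligned)
  1..9  offset  (8B, 1-aligned)
  9..81  signature  (72B, 1-aligned)
  81..89  inode  (8B, 1-aligned)
  89..90  version  (1B, 1-aligned)
  90..94  size  (4B, 1-aligned)
  94..102  mtime  (8B, 1-aligned)
  102..106  reserved  (4B, 1-aligned)
  106..107  n_entries  (1B, 1-aligned)
  107..108  blocks  (1B, 1-aligned)
  sizeof = 108, alignof = 1
120 − 108 = 12

12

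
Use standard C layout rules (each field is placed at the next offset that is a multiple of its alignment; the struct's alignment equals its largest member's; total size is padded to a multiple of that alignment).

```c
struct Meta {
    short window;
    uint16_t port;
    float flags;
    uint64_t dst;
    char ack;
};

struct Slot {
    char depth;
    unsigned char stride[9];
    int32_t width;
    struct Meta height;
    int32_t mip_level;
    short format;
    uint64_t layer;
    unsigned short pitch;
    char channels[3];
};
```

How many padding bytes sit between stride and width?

Meta: 0..2  window  (2B, 2-aligned); 2..4  port  (2B, 2-aligned); 4..8  flags  (4B, 4-aligned); 8..16  dst  (8B, 8-aligned); 16..17  ack  (1B, 1-aligned); 17..24  -- tail padding (7B); sizeof = 24, alignof = 8
0..1  depth  (1B, 1-aligned)
1..10  stride  (9B, 1-aligned)
10..12  -- padding (2B)
12..16  width  (4B, 4-aligned)

2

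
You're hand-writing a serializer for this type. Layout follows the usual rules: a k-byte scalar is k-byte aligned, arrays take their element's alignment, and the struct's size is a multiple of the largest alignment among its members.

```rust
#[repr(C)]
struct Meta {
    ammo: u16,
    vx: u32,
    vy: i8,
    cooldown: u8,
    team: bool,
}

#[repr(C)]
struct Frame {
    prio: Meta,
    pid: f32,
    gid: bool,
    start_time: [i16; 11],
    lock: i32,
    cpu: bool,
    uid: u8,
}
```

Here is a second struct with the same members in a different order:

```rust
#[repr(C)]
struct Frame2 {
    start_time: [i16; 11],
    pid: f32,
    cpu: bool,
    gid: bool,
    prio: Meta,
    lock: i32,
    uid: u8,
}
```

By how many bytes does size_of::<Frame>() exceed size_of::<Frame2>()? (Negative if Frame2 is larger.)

-4

Meta: 0..2  ammo  (2B, 2-aligned); 2..4  -- padding (2B); 4..8  vx  (4B, 4-aligned); 8..9  vy  (1B, 1-aligned); 9..10  cooldown  (1B, 1-aligned); 10..11  team  (1B, 1-aligned); 11..12  -- tail padding (1B); sizeof = 12, alignof = 4
0..12  prio  (12B, 4-aligned)
12..16  pid  (4B, 4-aligned)
16..17  gid  (1B, 1-aligned)
17..18  -- padding (1B)
18..40  start_time  (22B, 2-aligned)
40..44  lock  (4B, 4-aligned)
44..45  cpu  (1B, 1-aligned)
45..46  uid  (1B, 1-aligned)
46..48  -- tail padding (2B)
sizeof = 48, alignof = 4
— Frame2 —
0..22  start_time  (22B, 2-aligned)
22..24  -- padding (2B)
24..28  pid  (4B, 4-aligned)
28..29  cpu  (1B, 1-aligned)
29..30  gid  (1B, 1-aligned)
30..32  -- padding (2B)
32..44  prio  (12B, 4-aligned)
44..48  lock  (4B, 4-aligned)
48..49  uid  (1B, 1-aligned)
49..52  -- tail padding (3B)
sizeof = 52, alignof = 4
48 − 52 = -4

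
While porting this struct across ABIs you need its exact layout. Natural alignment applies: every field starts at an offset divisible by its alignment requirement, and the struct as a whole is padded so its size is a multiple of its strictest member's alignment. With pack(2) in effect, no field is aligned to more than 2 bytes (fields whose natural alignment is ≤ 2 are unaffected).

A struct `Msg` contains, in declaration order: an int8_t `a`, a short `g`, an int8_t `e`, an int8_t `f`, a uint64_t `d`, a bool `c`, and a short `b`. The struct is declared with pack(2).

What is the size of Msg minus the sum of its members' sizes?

2

0..1  a  (1B, 1-aligned)
1..2  -- padding (1B)
2..4  g  (2B, 2-aligned)
4..5  e  (1B, 1-aligned)
5..6  f  (1B, 1-aligned)
6..14  d  (8B, 2-aligned)
14..15  c  (1B, 1-aligned)
15..16  -- padding (1B)
16..18  b  (2B, 2-aligned)
sizeof = 18, alignof = 2
data bytes 16, size 18 → padding 2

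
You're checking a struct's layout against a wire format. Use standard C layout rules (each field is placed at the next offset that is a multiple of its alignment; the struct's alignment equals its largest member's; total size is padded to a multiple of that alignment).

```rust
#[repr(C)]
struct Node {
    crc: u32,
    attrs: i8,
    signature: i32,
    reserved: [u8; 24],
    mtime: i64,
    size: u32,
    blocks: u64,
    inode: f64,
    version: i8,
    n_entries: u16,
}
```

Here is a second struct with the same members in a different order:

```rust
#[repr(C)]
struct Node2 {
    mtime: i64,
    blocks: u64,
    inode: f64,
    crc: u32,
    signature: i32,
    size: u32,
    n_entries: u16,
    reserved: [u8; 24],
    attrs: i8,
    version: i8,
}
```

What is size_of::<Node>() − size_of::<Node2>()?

16

@0: crc [4B, align 4] → 4
@4: attrs [1B, align 1] → 5
+3 pad (align 4)
@8: signature [4B, align 4] → 12
@12: reserved [24B, align 1] → 36
+4 pad (align 8)
@40: mtime [8B, align 8] → 48
@48: size [4B, align 4] → 52
+4 pad (align 8)
@56: blocks [8B, align 8] → 64
@64: inode [8B, align 8] → 72
@72: version [1B, align 1] → 73
+1 pad (align 2)
@74: n_entries [2B, align 2] → 76
+4 tail pad (align 8)
size 80, align 8
— Node2 —
@0: mtime [8B, align 8] → 8
@8: blocks [8B, align 8] → 16
@16: inode [8B, align 8] → 24
@24: crc [4B, align 4] → 28
@28: signature [4B, align 4] → 32
@32: size [4B, align 4] → 36
@36: n_entries [2B, align 2] → 38
@38: reserved [24B, align 1] → 62
@62: attrs [1B, align 1] → 63
@63: version [1B, align 1] → 64
size 64, align 8
80 − 64 = 16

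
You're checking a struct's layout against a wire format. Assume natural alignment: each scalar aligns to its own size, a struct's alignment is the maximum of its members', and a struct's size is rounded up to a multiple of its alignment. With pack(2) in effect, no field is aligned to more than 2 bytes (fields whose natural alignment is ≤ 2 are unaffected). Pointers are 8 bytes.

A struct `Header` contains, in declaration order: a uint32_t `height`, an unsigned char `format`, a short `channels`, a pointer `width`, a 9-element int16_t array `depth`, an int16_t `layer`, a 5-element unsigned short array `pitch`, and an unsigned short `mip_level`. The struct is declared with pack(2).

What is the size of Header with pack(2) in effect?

48

0..4  height  (4B, 2-aligned)
4..5  format  (1B, 1-aligned)
5..6  -- padding (1B)
6..8  channels  (2B, 2-aligned)
8..16  width  (8B, 2-aligned)
16..34  depth  (18B, 2-aligned)
34..36  layer  (2B, 2-aligned)
36..46  pitch  (10B, 2-aligned)
46..48  mip_level  (2B, 2-aligned)
sizeof = 48, alignof = 2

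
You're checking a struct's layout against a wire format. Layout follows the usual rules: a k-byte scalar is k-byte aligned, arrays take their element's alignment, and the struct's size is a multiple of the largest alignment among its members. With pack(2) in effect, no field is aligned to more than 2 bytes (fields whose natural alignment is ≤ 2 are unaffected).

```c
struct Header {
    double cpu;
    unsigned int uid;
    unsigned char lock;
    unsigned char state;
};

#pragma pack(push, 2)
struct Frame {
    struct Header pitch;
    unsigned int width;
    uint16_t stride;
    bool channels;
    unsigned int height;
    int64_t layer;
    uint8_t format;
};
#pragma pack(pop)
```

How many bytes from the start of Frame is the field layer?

28

Header: cpu at 0 (size 8, align 8) → ends 8; uid at 8 (size 4, align 4) → ends 12; lock at 12 (size 1, align 1) → ends 13; state at 13 (size 1, align 1) → ends 14; tail pad 2 to reach multiple of 8; total 16 bytes, alignment 8
pitch at 0 (size 16, align 2) → ends 16
width at 16 (size 4, align 2) → ends 20
stride at 20 (size 2, align 2) → ends 22
channels at 22 (size 1, align 1) → ends 23
pad 1 to align 2 for height
height at 24 (size 4, align 2) → ends 28
layer at 28 (size 8, align 2) → ends 36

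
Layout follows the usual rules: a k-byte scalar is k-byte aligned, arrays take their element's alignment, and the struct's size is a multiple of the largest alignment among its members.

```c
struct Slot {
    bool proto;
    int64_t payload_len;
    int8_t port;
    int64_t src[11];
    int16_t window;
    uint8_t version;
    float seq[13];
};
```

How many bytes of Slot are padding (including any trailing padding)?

proto at 0 (size 1, align 1) → ends 1
pad 7 to align 8 for payload_len
payload_len at 8 (size 8, align 8) → ends 16
port at 16 (size 1, align 1) → ends 17
pad 7 to align 8 for src
src at 24 (size 88, align 8) → ends 112
window at 112 (size 2, align 2) → ends 114
version at 114 (size 1, align 1) → ends 115
pad 1 to align 4 for seq
seq at 116 (size 52, align 4) → ends 168
total 168 bytes, alignment 8
data bytes 153, size 168 → padding 15

15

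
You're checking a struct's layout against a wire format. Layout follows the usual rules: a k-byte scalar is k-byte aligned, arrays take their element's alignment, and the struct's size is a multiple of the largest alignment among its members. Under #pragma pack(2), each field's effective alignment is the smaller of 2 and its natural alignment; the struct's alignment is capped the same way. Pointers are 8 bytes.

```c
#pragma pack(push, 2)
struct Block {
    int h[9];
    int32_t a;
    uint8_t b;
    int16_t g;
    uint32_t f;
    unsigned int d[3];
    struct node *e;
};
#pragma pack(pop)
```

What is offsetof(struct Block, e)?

60

h at 0 (size 36, align 2) → ends 36
a at 36 (size 4, align 2) → ends 40
b at 40 (size 1, align 1) → ends 41
pad 1 to align 2 for g
g at 42 (size 2, align 2) → ends 44
f at 44 (size 4, align 2) → ends 48
d at 48 (size 12, align 2) → ends 60
e at 60 (size 8, align 2) → ends 68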